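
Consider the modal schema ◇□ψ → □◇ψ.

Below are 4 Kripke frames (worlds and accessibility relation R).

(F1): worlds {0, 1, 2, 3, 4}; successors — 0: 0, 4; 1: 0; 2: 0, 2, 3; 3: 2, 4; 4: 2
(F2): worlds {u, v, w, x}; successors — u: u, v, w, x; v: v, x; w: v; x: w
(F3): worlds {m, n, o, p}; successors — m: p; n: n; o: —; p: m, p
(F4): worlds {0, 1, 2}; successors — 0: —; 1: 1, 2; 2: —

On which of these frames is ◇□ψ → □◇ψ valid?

This is the axiom for convergence; its first-order frame correspondent is ∀x ∀y ∀z (Rxy ∧ Rxz → ∃w (Ryw ∧ Rzw)).
(F1): fails — R00 and R04 but 0 and 4 have no common successor.
(F2): fails — Ruv and Rux but v and x have no common successor.
(F3): satisfies the condition.
(F4): fails — R12 and R12 but 2 and 2 have no common successor.
Valid on: (F3).

(F3)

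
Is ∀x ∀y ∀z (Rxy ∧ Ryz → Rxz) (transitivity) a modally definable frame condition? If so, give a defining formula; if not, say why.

Yes: it is transitivity, defined by the 4 schema □r → □□r.
Suppose □r→□□r is valid. Take Rxy, Ryz and set V(r)={w : Rxw}. Then □r at x, so □□r at x, so □r at y, so r at z, i.e. Rxz.

Yes, by □r → □□r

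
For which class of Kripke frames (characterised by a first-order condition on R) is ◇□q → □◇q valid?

Convergence

Suppose ◇□q→□◇q is valid. Take Rxy, Rxz and set V(q)={w : Ryw}. Then □q at y so ◇□q at x, so □◇q at x, so ◇q at z, giving w with Rzw and Ryw.
Conversely, on a frame with convergence the schema holds at every world under every valuation.
So the correspondent is convergence.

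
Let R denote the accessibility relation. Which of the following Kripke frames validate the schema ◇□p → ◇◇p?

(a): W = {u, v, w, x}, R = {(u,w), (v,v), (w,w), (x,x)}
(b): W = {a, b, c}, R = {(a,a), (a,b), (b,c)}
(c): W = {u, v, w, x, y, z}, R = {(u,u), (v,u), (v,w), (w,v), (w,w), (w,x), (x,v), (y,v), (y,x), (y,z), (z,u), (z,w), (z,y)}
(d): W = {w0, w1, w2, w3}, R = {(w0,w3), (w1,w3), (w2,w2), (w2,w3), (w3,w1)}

The schema corresponds to a generalized confluence (Geach) condition: ∀x ∀y (xRy → ∃w (yRw ∧ xR²w)).
(a): condition met.
(b): fails — bRc but no w with cRw and bR²w.
(c): condition met.
(d): condition met.

(a), (c), (d)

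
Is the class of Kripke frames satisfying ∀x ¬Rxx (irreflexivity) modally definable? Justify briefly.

Not modally definable

If a class were modally definable it would be closed under surjective bounded morphisms (Goldblatt–Thomason).
The 2-cycle (worlds 0,1 with 0→1→0) is irreflexive, and the map sending every world to a single reflexive point • is a surjective bounded morphism (forth: every edge maps to (•,•); back: every world has a successor). So any modal formula valid on the 2-cycle is also valid on the reflexive point, which is not irreflexive.
Hence irreflexivity is not modally definable.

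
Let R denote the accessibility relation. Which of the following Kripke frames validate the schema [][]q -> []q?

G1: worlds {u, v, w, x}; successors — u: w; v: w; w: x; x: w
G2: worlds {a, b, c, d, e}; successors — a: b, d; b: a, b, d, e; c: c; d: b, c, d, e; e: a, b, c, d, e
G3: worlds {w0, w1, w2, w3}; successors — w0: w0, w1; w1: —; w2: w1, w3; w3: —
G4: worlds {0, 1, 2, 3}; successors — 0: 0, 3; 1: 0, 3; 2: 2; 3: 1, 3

G2, G4

Frame correspondent (Sahlqvist): forall x forall y (Rxy -> exists z (Rxz & Rzy)) — i.e. density.
G1: fails — Rxw but no z with Rxz and Rzw.
G2: condition met.
G3: fails — Rw2w1 but no z with Rw2z and Rzw1.
G4: condition met.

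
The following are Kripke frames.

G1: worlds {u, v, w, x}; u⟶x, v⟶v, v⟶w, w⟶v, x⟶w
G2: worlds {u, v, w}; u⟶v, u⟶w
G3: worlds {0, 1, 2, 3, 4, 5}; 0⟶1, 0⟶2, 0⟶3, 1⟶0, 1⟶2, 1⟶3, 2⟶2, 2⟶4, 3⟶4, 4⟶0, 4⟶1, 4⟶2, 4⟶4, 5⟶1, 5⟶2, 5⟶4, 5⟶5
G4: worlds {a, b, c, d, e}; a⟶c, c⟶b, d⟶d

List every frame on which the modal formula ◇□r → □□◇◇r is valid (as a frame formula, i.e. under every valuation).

G1, G2, G3

The schema corresponds to a generalized confluence (Geach) condition: ∀x ∀y ∀z ((xRy ∧ xR²z) → ∃w (yRw ∧ zR²w)).
G1: ✓.
G2: ✓.
G3: ✓.
G4: fails — aRc, aR²b but no w with cRw and bR²w.
Valid on: G1, G2, G3.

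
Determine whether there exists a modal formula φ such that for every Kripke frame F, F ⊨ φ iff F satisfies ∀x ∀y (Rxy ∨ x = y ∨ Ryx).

If a class were modally definable it would be closed under disjoint unions (Goldblatt–Thomason).
Take 4 disjoint single-world reflexive frames: each is trivially connected, but their disjoint union has 4 worlds with no edge between distinct components, so it is not connected.
Hence connectedness of R is not modally definable.

No — not modally definable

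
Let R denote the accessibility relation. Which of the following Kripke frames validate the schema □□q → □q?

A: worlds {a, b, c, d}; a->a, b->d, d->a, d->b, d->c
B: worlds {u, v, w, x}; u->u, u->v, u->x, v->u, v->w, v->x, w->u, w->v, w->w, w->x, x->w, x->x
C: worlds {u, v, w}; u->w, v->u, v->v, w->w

B, C

The schema corresponds to density: ∀x ∀y (Rxy → ∃z (Rxz ∧ Rzy)).
A: fails — Rdc but no z with Rdz and Rzc.
B: holds.
C: holds.
Valid on: B, C.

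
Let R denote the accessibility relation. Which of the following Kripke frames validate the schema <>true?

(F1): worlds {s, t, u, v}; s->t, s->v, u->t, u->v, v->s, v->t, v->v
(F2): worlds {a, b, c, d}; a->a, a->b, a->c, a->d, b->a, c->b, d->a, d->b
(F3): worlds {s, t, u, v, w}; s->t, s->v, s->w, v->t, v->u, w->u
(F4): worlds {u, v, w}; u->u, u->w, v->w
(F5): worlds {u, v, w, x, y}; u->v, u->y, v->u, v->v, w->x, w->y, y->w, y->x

(F2)

Frame correspondent (Sahlqvist): forall x exists y Rxy — i.e. seriality.
(F1): fails — world t has no successor.
(F2): satisfies the condition.
(F3): fails — world t has no successor.
(F4): fails — world w has no successor.
(F5): fails — world x has no successor.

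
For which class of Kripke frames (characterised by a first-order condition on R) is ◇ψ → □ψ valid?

partial functionality

Suppose ◇ψ→□ψ is valid. Take Rxy, Rxz and set V(ψ)={y}. Then ◇ψ at x, so □ψ at x, so ψ at z, i.e. z=y.
Conversely, any frame satisfying ∀x ∀y ∀z (Rxy ∧ Rxz → y = z) validates the schema.
So the correspondent is partial functionality.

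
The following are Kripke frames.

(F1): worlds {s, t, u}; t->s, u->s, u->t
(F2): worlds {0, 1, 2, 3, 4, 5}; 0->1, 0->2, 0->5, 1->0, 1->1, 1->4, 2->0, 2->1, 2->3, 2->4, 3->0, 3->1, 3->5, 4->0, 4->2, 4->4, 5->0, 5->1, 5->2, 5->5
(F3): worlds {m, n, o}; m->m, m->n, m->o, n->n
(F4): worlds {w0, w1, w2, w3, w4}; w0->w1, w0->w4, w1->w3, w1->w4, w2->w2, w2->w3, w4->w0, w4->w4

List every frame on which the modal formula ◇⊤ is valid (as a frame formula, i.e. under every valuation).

(F2)

Frame correspondent (Sahlqvist): ∀x ∃y Rxy — i.e. seriality.
(F1): fails — world s has no successor.
(F2): satisfies the condition.
(F3): fails — world o has no successor.
(F4): fails — world w3 has no successor.
Valid on: (F2).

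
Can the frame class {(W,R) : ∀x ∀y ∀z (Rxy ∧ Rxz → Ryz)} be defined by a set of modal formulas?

Yes, by ◇p → □◇p

Yes: it is the Euclidean property, defined by the 5 schema ◇p → □◇p.
Suppose ◇p→□◇p is valid. Take Rxy, Rxz and set V(p)={y}. Then ◇p at x, so □◇p at x, so ◇p at z, so some w with Rzw has p; w=y, i.e. Rzy. By symmetry of the argument, Ryz.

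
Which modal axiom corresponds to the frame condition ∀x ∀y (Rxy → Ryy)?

The condition is shift-reflexivity. The T□ schema □(□r → r) defines it.

□(□r → r)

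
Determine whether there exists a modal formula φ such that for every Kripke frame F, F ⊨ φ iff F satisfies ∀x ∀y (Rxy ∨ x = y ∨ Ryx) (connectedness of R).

Modal frame validity is preserved under disjoint unions.
Take 2 disjoint single-world reflexive frames: each is trivially connected, but their disjoint union has 2 worlds with no edge between distinct components, so it is not connected.
Hence connectedness of R is not modally definable.

Not modally definable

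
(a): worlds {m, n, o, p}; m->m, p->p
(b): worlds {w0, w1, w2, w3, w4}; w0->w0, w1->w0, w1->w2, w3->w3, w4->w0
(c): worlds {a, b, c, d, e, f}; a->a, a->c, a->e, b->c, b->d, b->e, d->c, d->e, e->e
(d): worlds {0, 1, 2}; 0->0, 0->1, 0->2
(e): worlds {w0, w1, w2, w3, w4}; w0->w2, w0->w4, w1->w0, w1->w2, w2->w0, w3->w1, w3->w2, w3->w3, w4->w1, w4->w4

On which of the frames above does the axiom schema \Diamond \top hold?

This is the axiom for seriality; its first-order frame correspondent is \forall x \exists y Rxy.
(a): fails — world n has no successor.
(b): fails — world w2 has no successor.
(c): fails — world c has no successor.
(d): fails — world 1 has no successor.
(e): ✓.
Valid on: (e).

(e)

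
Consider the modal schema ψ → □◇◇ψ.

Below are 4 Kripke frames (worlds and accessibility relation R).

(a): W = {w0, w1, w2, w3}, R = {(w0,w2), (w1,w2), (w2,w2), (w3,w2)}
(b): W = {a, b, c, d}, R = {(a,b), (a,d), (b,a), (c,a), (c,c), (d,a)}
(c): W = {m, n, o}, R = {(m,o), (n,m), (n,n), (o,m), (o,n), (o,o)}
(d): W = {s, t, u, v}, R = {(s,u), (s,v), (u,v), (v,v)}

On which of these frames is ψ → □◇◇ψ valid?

Frame correspondent (Sahlqvist): ∀x ∀z (xRz → ∃w (x = w ∧ zR²w)) — i.e. a generalized confluence (Geach) condition.
(a): fails — w0Rw2 but no w with w0=w and w2R²w.
(b): fails — aRb but no w with a=w and bR²w.
(c): ✓.
(d): fails — sRu but no w with s=w and uR²w.

(c)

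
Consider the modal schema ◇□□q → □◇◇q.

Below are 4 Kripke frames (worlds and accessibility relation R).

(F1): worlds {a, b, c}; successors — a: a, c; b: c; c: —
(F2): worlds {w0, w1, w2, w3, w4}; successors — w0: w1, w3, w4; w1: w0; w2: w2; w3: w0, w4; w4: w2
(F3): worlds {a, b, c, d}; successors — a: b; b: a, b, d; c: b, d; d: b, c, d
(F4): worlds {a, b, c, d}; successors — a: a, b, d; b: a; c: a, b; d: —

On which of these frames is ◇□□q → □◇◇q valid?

(F3)

Frame correspondent (Sahlqvist): ∀x ∀y ∀z ((xRy ∧ xRz) → ∃w (yR²w ∧ zR²w)) — i.e. a generalized confluence (Geach) condition.
(F1): fails — aRa, aRc but no w with aR²w and cR²w.
(F2): fails — w0Rw1, w0Rw4 but no w with w1R²w and w4R²w.
(F3): holds.
(F4): fails — aRa, aRd but no w with aR²w and dR²w.
Valid on: (F3).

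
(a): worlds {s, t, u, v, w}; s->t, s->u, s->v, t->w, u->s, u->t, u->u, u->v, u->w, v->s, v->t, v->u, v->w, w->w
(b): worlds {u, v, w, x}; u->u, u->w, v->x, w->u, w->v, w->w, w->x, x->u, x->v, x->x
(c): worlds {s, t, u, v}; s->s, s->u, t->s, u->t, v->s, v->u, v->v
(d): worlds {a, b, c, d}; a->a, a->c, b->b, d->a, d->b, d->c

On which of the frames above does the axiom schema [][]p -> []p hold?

(a), (b), (d)

This is the axiom for density; its first-order frame correspondent is forall x forall y (Rxy -> exists z (Rxz & Rzy)).
(a): holds.
(b): holds.
(c): fails — Rut but no z with Ruz and Rzt.
(d): holds.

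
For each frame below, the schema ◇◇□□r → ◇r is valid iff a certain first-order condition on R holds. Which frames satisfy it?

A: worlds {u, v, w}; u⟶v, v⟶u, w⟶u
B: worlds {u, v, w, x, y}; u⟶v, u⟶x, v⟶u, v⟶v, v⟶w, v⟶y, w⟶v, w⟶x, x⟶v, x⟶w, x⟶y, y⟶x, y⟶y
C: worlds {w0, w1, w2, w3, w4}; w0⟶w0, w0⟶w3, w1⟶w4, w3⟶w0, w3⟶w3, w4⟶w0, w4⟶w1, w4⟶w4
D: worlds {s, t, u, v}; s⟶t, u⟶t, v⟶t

The schema corresponds to a generalized confluence (Geach) condition: ∀x ∀y (xR²y → ∃w (yR²w ∧ xRw)).
A: fails — uR²u but no t with uR²t and uRt.
B: satisfies the condition.
C: fails — w1R²w0 but no w with w0R²w and w1Rw.
D: satisfies the condition.
Valid on: B, D.

B, D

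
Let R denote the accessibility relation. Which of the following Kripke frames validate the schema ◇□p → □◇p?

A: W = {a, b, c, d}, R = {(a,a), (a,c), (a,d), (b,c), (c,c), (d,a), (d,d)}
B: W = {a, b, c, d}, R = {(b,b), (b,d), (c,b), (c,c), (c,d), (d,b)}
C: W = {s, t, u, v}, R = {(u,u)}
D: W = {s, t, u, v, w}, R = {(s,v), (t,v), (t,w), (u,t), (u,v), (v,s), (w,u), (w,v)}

The schema corresponds to convergence: ∀x ∀y ∀z (Rxy ∧ Rxz → ∃w (Ryw ∧ Rzw)).
A: fails — Rac and Rad but c and d have no common successor.
B: ✓.
C: ✓.
D: fails — Rtv and Rtw but v and w have no common successor.
Valid on: B, C.

B, C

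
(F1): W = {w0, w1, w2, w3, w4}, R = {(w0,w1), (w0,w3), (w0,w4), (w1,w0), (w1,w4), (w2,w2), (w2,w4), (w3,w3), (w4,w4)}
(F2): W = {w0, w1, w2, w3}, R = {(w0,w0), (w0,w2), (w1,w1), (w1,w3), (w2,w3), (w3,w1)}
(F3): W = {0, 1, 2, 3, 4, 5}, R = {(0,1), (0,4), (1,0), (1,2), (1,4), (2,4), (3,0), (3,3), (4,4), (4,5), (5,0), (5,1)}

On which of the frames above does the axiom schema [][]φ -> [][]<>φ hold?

(F1)

This is the axiom for a generalized confluence (Geach) condition; its first-order frame correspondent is forall x forall z (x R^2 z -> exists w (x R^2 w & zRw)).
(F1): condition met.
(F2): fails — w0R²w3 but no w with w0R²w and w3Rw.
(F3): fails — 2R²5 but no w with 2R²w and 5Rw.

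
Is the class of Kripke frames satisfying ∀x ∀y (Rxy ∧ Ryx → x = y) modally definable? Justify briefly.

Any modally definable frame class is closed under surjective bounded morphisms.
The 8-cycle (worlds s,t,u,v,w,x,y,z with s→t→u→v→w→x→y→z→s) is antisymmetric. Sending even-indexed worlds to s and odd-indexed worlds to t is a surjective bounded morphism onto the two-world frame with s↔t, which is not antisymmetric.
Hence antisymmetry is not modally definable.

No — not modally definable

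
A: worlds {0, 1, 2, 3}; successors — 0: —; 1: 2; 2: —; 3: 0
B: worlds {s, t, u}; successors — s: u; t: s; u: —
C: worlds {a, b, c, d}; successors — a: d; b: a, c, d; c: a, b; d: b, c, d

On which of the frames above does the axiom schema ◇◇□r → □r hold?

Frame correspondent (Sahlqvist): ∀x ∀y ∀z ((xR²y ∧ xRz) → ∃w (yRw ∧ z = w)) — i.e. a generalized confluence (Geach) condition.
A: satisfies the condition.
B: fails — tR²u, tRs but no w with uRw and s=w.
C: fails — aR²c, aRd but no w with cRw and d=w.
Valid on: A.

A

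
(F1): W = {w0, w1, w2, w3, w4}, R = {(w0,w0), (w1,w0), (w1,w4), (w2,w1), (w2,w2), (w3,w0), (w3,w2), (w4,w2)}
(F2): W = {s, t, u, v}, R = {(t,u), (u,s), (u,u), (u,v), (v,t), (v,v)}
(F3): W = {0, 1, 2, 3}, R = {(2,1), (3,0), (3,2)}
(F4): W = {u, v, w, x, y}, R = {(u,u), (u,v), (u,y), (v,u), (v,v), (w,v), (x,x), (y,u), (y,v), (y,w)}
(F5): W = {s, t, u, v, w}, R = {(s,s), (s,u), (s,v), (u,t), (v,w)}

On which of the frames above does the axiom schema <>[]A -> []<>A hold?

(F4)

This is the axiom for convergence; its first-order frame correspondent is forall x forall y forall z (Rxy & Rxz -> exists w (Ryw & Rzw)).
(F1): fails — Rw1w0 and Rw1w4 but w0 and w4 have no common successor.
(F2): fails — Ruv and Rus but v and s have no common successor.
(F3): fails — R21 and R21 but 1 and 1 have no common successor.
(F4): satisfies the condition.
(F5): fails — Rsv and Rsu but v and u have no common successor.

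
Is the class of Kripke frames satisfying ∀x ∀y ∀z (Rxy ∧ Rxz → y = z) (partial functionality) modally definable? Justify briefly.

This is a Sahlqvist condition; the CD axiom ◇q → □q defines it.
Suppose ◇q→□q is valid. Take Rxy, Rxz and set V(q)={y}. Then ◇q at x, so □q at x, so q at z, i.e. z=y.

Definable; ◇q → □q defines it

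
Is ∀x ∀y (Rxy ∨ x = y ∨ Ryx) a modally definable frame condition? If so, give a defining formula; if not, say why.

Any modally definable frame class is closed under disjoint unions.
Take 4 disjoint single-world reflexive frames: each is trivially connected, but their disjoint union has 4 worlds with no edge between distinct components, so it is not connected.
So no modal formula (or set of formulas) defines exactly the connected frames.

Not definable by any modal formula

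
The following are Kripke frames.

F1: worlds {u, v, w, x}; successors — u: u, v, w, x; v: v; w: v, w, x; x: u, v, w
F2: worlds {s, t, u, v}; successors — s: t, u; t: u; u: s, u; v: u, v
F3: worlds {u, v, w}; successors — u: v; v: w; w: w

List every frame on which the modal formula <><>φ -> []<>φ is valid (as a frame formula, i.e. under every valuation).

F3

The schema corresponds to a generalized confluence (Geach) condition: forall x forall y forall z ((x R^2 y & xRz) -> exists w (y = w & zRw)).
F1: fails — uR²u, uRv but no t with u=t and vRt.
F2: fails — sR²s, sRt but no w with s=w and tRw.
F3: holds.
Valid on: F3.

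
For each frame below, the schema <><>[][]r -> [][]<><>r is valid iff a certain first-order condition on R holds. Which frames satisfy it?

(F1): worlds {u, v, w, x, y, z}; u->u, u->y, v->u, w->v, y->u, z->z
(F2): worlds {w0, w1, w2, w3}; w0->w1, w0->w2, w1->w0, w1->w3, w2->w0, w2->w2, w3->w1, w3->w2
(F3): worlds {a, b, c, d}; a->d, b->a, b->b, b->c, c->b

(F1), (F2)

The schema corresponds to a generalized confluence (Geach) condition: forall x forall y forall z ((x R^2 y & x R^2 z) -> exists w (y R^2 w & z R^2 w)).
(F1): holds.
(F2): holds.
(F3): fails — bR²a, bR²a but no w with aR²w and aR²w.
Valid on: (F1), (F2).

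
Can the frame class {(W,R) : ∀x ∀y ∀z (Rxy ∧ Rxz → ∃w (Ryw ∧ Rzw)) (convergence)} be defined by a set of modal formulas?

Definable; ◇□p → □◇p defines it

The condition is convergence. A defining modal formula is ◇□p → □◇p.
Suppose ◇□p→□◇p is valid. Take Rxy, Rxz and set V(p)={w : Ryw}. Then □p at y so ◇□p at x, so □◇p at x, so ◇p at z, giving w with Rzw and Ryw.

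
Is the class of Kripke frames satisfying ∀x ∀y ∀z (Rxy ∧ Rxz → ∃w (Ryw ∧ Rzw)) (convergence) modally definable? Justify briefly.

The condition is convergence. A defining modal formula is ◇□r → □◇r.

Yes, by ◇□r → □◇r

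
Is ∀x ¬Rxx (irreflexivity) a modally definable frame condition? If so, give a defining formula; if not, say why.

Not modally definable

Any modally definable frame class is closed under surjective bounded morphisms.
The 3-cycle (worlds 0,1,2 with 0→1→2→0) is irreflexive, and the map sending every world to a single reflexive point • is a surjective bounded morphism (forth: every edge maps to (•,•); back: every world has a successor). So any modal formula valid on the 3-cycle is also valid on the reflexive point, which is not irreflexive.
So the class is not modally definable.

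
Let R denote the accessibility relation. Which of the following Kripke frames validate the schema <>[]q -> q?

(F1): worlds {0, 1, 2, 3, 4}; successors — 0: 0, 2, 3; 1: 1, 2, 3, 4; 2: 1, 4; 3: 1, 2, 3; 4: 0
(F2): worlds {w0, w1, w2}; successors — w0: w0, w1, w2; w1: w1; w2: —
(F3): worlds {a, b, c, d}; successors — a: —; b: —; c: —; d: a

Frame correspondent (Sahlqvist): forall x forall y (Rxy -> Ryx) — i.e. symmetry.
(F1): fails — R32 but not R23.
(F2): fails — Rw0w1 but not Rw1w0.
(F3): fails — Rda but not Rad.

none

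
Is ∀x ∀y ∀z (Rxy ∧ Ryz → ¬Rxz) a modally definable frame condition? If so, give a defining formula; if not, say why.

If a class were modally definable it would be closed under surjective bounded morphisms (Goldblatt–Thomason).
The 5-cycle (worlds 0,1,2,3,4 with 0→1→2→3→4→0) is intransitive. Mapping every world to a single reflexive point • is a surjective bounded morphism; the reflexive point is not intransitive (R••∧R•• but R••).
Hence intransitivity is not modally definable.

Not modally definable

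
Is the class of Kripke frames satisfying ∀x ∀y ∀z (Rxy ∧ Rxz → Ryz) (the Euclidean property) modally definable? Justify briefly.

Definable; ◇p → □◇p defines it

Yes: it is the Euclidean property, defined by the 5 schema ◇p → □◇p.
Suppose ◇p→□◇p is valid. Take Rxy, Rxz and set V(p)={y}. Then ◇p at x, so □◇p at x, so ◇p at z, so some w with Rzw has p; w=y, i.e. Rzy. By symmetry of the argument, Ryz.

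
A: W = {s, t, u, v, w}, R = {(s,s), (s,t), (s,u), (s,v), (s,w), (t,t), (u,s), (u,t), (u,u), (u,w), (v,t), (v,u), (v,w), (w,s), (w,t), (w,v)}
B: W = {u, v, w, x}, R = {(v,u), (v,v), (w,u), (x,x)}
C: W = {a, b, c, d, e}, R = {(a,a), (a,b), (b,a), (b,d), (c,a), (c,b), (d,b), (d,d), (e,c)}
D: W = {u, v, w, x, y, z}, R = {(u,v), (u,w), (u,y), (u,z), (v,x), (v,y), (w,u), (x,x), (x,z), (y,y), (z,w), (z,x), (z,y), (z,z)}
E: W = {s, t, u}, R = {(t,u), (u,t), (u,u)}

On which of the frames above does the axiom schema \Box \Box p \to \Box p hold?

A, E

This is the axiom for density; its first-order frame correspondent is \forall x \forall y (Rxy \to \exists z (Rxz \wedge Rzy)).
A: satisfies the condition.
B: fails — Rwu but no z with Rwz and Rzu.
C: fails — Rec but no z with Rez and Rzc.
D: fails — Ruv but no t with Rut and Rtv.
E: satisfies the condition.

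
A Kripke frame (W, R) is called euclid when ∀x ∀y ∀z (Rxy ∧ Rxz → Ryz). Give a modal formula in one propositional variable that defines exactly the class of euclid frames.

A defining formula is ◇s → □◇s (the 5 axiom).
Suppose ◇s→□◇s is valid. Take Rxy, Rxz and set V(s)={y}. Then ◇s at x, so □◇s at x, so ◇s at z, so some w with Rzw has s; w=y, i.e. Rzy. By symmetry of the argument, Ryz.

◇s → □◇s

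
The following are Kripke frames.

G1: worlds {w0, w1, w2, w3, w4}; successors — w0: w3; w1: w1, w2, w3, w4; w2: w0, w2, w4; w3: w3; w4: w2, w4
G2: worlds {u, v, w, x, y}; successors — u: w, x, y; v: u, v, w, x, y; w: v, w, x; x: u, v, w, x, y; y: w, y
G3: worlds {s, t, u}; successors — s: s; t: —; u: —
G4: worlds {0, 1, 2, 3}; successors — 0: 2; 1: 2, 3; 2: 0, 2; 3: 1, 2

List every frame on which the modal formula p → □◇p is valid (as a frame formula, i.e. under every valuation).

The schema corresponds to symmetry: ∀x ∀y (Rxy → Ryx).
G1: fails — Rw1w2 but not Rw2w1.
G2: fails — Ruw but not Rwu.
G3: holds.
G4: fails — R32 but not R23.

G3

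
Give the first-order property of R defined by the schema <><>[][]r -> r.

This is a Sahlqvist (Geach-type) schema ◇^2□^2r → □^0◇^0r.
First-order correspondent: forall x forall y (x R^2 y -> exists w (y R^2 w & x = w)).

forall x forall y (x R^2 y -> exists w (y R^2 w & x = w))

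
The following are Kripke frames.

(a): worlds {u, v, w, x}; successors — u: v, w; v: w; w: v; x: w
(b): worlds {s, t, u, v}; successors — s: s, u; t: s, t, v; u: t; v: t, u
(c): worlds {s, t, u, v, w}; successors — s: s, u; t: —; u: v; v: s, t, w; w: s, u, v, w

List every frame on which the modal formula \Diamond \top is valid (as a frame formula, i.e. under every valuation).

(a), (b)

Frame correspondent (Sahlqvist): \forall x \exists y Rxy — i.e. seriality.
(a): holds.
(b): holds.
(c): fails — world t has no successor.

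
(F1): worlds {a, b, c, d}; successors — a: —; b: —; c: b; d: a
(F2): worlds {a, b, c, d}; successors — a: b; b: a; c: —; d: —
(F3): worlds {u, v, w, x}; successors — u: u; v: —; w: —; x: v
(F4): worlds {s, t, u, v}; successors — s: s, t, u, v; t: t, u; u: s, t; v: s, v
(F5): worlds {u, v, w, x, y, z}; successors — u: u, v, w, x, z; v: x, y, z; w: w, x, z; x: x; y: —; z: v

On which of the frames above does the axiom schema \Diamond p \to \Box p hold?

This is the axiom for partial functionality; its first-order frame correspondent is \forall x \forall y \forall z (Rxy \wedge Rxz \to y = z).
(F1): ✓.
(F2): ✓.
(F3): ✓.
(F4): fails — s sees both s and t.
(F5): fails — u sees both u and v.
Valid on: (F1), (F2), (F3).

(F1), (F2), (F3)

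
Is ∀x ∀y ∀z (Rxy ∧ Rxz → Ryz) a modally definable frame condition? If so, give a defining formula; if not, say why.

Yes, by ◇p → □◇p

This is a Sahlqvist condition; the 5 axiom ◇p → □◇p defines it.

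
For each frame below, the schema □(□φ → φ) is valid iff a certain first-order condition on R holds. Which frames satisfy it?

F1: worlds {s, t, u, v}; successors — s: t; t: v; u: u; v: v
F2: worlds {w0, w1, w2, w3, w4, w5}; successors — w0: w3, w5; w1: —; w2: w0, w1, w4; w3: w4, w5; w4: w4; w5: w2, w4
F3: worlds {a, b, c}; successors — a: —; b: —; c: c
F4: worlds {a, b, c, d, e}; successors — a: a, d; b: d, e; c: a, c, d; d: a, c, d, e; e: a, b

This is the axiom for shift-reflexivity; its first-order frame correspondent is ∀x ∀y (Rxy → Ryy).
F1: fails — Rst but not Rtt.
F2: fails — Rw3w5 but not Rw5w5.
F3: condition met.
F4: fails — Reb but not Rbb.
Valid on: F3.

F3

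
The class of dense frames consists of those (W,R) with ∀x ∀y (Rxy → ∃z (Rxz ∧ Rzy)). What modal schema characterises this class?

This is density; the standard corresponding axiom is C4: □□q → □q.
Suppose □□q→□q is valid. Take Rxy and set V(q)={w : xR²w}. Then □□q at x, so □q at x, so q at y, i.e. ∃z(Rxz∧Rzy).

□□q → □q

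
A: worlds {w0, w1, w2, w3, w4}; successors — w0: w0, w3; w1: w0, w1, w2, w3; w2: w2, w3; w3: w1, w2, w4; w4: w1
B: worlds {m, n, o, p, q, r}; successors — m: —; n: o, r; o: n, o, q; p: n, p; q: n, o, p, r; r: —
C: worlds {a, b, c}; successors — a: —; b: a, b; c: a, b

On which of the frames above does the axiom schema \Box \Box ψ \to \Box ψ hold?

This is the axiom for density; its first-order frame correspondent is \forall x \forall y (Rxy \to \exists z (Rxz \wedge Rzy)).
A: fails — Rw3w4 but no z with Rw3z and Rzw4.
B: fails — Rnr but no z with Rnz and Rzr.
C: ✓.
Valid on: C.

C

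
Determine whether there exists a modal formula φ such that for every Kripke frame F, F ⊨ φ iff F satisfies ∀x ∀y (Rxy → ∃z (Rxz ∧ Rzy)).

The condition is density. A defining modal formula is □□p → □p.
Suppose □□p→□p is valid. Take Rxy and set V(p)={w : xR²w}. Then □□p at x, so □p at x, so p at y, i.e. ∃z(Rxz∧Rzy).

Yes — defined by □□p → □p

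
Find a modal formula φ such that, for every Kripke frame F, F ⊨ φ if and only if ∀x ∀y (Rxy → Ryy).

This is shift-reflexivity; the standard corresponding axiom is T□: □(□ψ → ψ).
Suppose □(□ψ→ψ) is valid. Take Rxy and set V(ψ)={w : Ryw}. Then at y, □ψ holds; since □(□ψ→ψ) at x, □ψ→ψ at y, so ψ at y, i.e. Ryy.

□(□ψ → ψ)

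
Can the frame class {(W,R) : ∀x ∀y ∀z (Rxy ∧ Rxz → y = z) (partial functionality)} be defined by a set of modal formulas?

Yes: it is partial functionality, defined by the CD schema ◇q → □q.
Suppose ◇q→□q is valid. Take Rxy, Rxz and set V(q)={y}. Then ◇q at x, so □q at x, so q at z, i.e. z=y.

Definable; ◇q → □q defines it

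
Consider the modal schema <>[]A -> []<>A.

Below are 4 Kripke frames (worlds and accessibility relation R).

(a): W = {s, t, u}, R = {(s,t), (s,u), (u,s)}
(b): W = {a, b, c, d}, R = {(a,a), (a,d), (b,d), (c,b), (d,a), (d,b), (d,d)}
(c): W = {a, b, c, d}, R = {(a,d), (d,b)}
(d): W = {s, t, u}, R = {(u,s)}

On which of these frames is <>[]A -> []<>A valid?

(b)

This is the axiom for convergence; its first-order frame correspondent is forall x forall y forall z (Rxy & Rxz -> exists w (Ryw & Rzw)).
(a): fails — Rsu and Rst but u and t have no common successor.
(b): condition met.
(c): fails — Rdb and Rdb but b and b have no common successor.
(d): fails — Rus and Rus but s and s have no common successor.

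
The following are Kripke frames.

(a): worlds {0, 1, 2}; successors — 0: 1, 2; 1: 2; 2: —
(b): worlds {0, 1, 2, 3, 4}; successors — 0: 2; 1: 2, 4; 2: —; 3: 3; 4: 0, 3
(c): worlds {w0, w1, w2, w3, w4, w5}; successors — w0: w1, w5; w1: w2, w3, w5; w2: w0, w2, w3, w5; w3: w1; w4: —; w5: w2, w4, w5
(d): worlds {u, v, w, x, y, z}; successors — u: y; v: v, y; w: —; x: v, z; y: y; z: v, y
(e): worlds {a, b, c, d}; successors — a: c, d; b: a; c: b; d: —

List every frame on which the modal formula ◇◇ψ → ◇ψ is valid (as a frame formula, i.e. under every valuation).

Frame correspondent (Sahlqvist): ∀x ∀y ∀z (Rxy ∧ Ryz → Rxz) — i.e. transitivity.
(a): satisfies the condition.
(b): fails — R14 and R43 but not R13.
(c): fails — Rw1w5 and Rw5w4 but not Rw1w4.
(d): fails — Rxv and Rvy but not Rxy.
(e): fails — Rac and Rcb but not Rab.
Valid on: (a).

(a)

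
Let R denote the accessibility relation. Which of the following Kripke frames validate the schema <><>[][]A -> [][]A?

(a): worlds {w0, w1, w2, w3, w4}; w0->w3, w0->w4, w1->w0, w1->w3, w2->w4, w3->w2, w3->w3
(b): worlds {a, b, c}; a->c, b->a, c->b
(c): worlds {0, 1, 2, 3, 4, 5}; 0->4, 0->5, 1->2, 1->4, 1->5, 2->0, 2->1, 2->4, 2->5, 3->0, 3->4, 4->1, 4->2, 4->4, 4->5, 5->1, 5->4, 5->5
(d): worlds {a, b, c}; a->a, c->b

(d)

This is the axiom for a generalized confluence (Geach) condition; its first-order frame correspondent is forall x forall y forall z ((x R^2 y & x R^2 z) -> exists w (y R^2 w & z = w)).
(a): fails — w0R²w2, w0R²w2 but no w with w2R²w and w2=w.
(b): fails — aR²b, aR²b but no w with bR²w and b=w.
(c): fails — 1R²0, 1R²0 but no w with 0R²w and 0=w.
(d): ✓.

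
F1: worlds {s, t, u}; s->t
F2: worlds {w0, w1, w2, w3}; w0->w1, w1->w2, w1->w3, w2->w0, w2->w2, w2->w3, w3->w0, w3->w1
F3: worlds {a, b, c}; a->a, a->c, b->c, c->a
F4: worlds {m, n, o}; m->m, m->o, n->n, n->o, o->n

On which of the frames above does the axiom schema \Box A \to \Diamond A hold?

F2, F3, F4

Frame correspondent (Sahlqvist): \forall x \exists y Rxy — i.e. seriality.
F1: fails — world t has no successor.
F2: satisfies the condition.
F3: satisfies the condition.
F4: satisfies the condition.
Valid on: F2, F3, F4.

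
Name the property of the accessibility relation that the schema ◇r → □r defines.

partial functionality: ∀x ∀y ∀z (Rxy ∧ Rxz → y = z)

Suppose ◇r→□r is valid. Take Rxy, Rxz and set V(r)={y}. Then ◇r at x, so □r at x, so r at z, i.e. z=y.
Conversely, any frame satisfying ∀x ∀y ∀z (Rxy ∧ Rxz → y = z) validates the schema.
Frame condition: ∀x ∀y ∀z (Rxy ∧ Rxz → y = z).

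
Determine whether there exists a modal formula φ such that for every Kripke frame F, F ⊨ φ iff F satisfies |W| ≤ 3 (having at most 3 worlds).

If a class were modally definable it would be closed under disjoint unions (Goldblatt–Thomason).
Any modal formula valid on each of 4 disjoint one-world frames is valid on their disjoint union (validity is preserved under disjoint unions). Each one-world frame has |W|=1≤3, but the union has |W|=4.
So no modal formula (or set of formulas) defines exactly the |W|≤3 frames.

No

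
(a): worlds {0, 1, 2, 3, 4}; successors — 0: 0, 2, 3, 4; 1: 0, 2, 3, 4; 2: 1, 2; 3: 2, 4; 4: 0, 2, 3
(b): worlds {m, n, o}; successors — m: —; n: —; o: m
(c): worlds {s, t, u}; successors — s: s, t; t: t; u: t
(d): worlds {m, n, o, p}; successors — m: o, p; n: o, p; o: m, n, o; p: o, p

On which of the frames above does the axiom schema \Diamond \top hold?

The schema corresponds to seriality: \forall x \exists y Rxy.
(a): holds.
(b): fails — world m has no successor.
(c): holds.
(d): holds.

(a), (c), (d)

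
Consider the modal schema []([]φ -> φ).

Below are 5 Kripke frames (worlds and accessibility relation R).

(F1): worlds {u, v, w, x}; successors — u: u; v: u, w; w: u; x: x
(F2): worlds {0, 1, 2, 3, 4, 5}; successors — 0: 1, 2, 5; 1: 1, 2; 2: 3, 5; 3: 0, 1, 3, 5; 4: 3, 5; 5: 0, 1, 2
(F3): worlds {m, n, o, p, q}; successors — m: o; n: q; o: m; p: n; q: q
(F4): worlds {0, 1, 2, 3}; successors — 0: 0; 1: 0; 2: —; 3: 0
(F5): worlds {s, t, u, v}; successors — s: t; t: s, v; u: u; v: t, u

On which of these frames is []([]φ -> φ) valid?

(F4)

This is the axiom for shift-reflexivity; its first-order frame correspondent is forall x forall y (Rxy -> Ryy).
(F1): fails — Rvw but not Rww.
(F2): fails — R02 but not R22.
(F3): fails — Rom but not Rmm.
(F4): satisfies the condition.
(F5): fails — Rtv but not Rvv.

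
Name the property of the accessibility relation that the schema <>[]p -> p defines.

symmetry

Replacing p by ¬p and contraposing gives the equivalent schema p → □◇p.
Suppose p→□◇p is valid. Take Rxy and set V(p)={x}. Then p at x, so □◇p at x, so ◇p at y, so some z with Ryz has p; z=x, i.e. Ryx.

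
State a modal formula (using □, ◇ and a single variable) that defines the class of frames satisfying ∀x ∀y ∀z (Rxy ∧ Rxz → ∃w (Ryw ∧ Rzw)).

A defining formula is ◇□r → □◇r (the .2 axiom).
Suppose ◇□r→□◇r is valid. Take Rxy, Rxz and set V(r)={w : Ryw}. Then □r at y so ◇□r at x, so □◇r at x, so ◇r at z, giving w with Rzw and Ryw.

◇□r → □◇r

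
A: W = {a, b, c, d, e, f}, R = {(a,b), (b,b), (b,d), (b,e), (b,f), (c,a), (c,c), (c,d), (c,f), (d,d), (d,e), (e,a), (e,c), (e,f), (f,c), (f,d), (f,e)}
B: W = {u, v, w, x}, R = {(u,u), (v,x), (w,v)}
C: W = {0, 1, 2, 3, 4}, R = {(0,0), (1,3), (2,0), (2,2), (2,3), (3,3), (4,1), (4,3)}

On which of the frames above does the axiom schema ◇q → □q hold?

The schema corresponds to partial functionality: ∀x ∀y ∀z (Rxy ∧ Rxz → y = z).
A: fails — b sees both b and d.
B: satisfies the condition.
C: fails — 2 sees both 0 and 2.

B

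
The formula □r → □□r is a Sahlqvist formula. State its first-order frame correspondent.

Suppose □r→□□r is valid. Take Rxy, Ryz and set V(r)={w : Rxw}. Then □r at x, so □□r at x, so □r at y, so r at z, i.e. Rxz.

transitivity: ∀x ∀y ∀z (Rxy ∧ Ryz → Rxz)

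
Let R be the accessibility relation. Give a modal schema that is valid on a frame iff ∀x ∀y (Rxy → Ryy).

This is shift-reflexivity; the standard corresponding axiom is T□: □(□r → r).

□(□r → r)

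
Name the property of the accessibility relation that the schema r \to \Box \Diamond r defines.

symmetry

Suppose r→□◇r is valid. Take Rxy and set V(r)={x}. Then r at x, so □◇r at x, so ◇r at y, so some z with Ryz has r; z=x, i.e. Ryx.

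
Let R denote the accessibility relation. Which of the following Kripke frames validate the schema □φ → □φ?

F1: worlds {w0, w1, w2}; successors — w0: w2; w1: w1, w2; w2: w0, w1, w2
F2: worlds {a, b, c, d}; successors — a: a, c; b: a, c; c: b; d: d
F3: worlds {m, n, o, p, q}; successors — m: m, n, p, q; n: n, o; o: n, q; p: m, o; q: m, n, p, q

Frame correspondent (Sahlqvist): ∀x ∀z (xRz → ∃w (xRw ∧ z = w)) — i.e. a generalized confluence (Geach) condition.
F1: satisfies the condition.
F2: satisfies the condition.
F3: satisfies the condition.
Valid on: F1, F2, F3.

F1, F2, F3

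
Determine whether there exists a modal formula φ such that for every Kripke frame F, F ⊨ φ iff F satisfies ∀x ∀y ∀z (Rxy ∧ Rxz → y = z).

This is a Sahlqvist condition; the CD axiom ◇p → □p defines it.
Suppose ◇p→□p is valid. Take Rxy, Rxz and set V(p)={y}. Then ◇p at x, so □p at x, so p at z, i.e. z=y.

Yes — defined by ◇p → □p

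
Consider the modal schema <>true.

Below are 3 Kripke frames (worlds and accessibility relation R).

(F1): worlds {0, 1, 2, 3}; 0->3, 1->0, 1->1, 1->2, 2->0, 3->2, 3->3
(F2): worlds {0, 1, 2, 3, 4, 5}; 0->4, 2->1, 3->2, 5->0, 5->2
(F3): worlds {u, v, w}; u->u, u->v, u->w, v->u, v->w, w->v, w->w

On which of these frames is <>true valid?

This is the axiom for seriality; its first-order frame correspondent is forall x exists y Rxy.
(F1): condition met.
(F2): fails — world 1 has no successor.
(F3): condition met.
Valid on: (F1), (F3).

(F1), (F3)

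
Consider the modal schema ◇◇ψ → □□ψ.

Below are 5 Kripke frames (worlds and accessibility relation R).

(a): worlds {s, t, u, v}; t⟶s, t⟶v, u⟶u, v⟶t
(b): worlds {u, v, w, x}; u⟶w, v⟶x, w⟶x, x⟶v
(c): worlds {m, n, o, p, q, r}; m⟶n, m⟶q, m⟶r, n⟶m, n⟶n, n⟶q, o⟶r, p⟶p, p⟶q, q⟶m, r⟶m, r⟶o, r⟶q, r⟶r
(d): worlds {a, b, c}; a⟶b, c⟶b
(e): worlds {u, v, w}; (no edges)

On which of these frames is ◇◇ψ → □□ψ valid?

This is the axiom for a generalized confluence (Geach) condition; its first-order frame correspondent is ∀x ∀y ∀z ((xR²y ∧ xR²z) → ∃w (y = w ∧ z = w)).
(a): fails — vR²s, vR²v but s ≠ v.
(b): ✓.
(c): fails — mR²m, mR²n but m ≠ n.
(d): ✓.
(e): ✓.

(b), (d), (e)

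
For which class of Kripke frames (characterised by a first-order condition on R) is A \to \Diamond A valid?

Equivalently (dual form): □A → A.
Suppose □A→A is valid. At any x set V(A)={w : Rxw}. Then □A holds at x, so A holds at x, i.e. Rxx.

reflexivity: \forall x Rxx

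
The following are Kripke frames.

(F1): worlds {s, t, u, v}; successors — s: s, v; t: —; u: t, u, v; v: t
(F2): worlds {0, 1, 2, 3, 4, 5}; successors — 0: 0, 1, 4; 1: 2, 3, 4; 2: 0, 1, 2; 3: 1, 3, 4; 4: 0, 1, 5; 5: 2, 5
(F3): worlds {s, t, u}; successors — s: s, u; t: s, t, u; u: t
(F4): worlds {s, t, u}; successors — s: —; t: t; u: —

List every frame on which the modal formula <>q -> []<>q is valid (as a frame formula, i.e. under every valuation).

The schema corresponds to the Euclidean property: forall x forall y forall z (Rxy & Rxz -> Ryz).
(F1): fails — Rsv and Rsv but not Rvv.
(F2): fails — R01 and R00 but not R10.
(F3): fails — Rsu and Rsu but not Ruu.
(F4): condition met.
Valid on: (F4).

(F4)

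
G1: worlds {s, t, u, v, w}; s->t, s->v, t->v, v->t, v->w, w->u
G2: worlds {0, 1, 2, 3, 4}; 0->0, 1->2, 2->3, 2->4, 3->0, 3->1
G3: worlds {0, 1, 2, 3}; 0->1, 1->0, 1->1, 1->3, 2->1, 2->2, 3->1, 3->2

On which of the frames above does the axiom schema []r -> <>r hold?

This is the axiom for seriality; its first-order frame correspondent is forall x exists y Rxy.
G1: fails — world u has no successor.
G2: fails — world 4 has no successor.
G3: condition met.

G3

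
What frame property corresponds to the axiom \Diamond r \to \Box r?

Suppose ◇r→□r is valid. Take Rxy, Rxz and set V(r)={y}. Then ◇r at x, so □r at x, so r at z, i.e. z=y.

partial functionality: \forall x \forall y \forall z (Rxy \wedge Rxz \to y = z)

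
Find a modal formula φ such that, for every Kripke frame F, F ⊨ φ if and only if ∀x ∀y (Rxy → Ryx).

This is symmetry; the standard corresponding axiom is B: r → □◇r.
Suppose r→□◇r is valid. Take Rxy and set V(r)={x}. Then r at x, so □◇r at x, so ◇r at y, so some z with Ryz has r; z=x, i.e. Ryx.

r → □◇r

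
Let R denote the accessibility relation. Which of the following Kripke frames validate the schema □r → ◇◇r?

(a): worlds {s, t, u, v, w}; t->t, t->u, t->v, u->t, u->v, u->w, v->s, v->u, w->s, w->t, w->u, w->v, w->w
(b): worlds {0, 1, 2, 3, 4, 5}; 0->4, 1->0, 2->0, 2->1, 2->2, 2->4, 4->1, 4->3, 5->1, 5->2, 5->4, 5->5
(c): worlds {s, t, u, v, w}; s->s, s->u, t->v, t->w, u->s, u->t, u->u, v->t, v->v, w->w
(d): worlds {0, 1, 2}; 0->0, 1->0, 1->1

(c)

This is the axiom for a generalized confluence (Geach) condition; its first-order frame correspondent is ∀x ∃w (xRw ∧ xR²w).
(a): fails — at s but no w* with sRw* and sR²w*.
(b): fails — at 0 but no w with 0Rw and 0R²w.
(c): satisfies the condition.
(d): fails — at 2 but no w with 2Rw and 2R²w.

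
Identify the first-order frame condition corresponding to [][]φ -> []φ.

Density

This schema is the C4 axiom.
It corresponds to density: forall x forall y (Rxy -> exists z (Rxz & Rzy)).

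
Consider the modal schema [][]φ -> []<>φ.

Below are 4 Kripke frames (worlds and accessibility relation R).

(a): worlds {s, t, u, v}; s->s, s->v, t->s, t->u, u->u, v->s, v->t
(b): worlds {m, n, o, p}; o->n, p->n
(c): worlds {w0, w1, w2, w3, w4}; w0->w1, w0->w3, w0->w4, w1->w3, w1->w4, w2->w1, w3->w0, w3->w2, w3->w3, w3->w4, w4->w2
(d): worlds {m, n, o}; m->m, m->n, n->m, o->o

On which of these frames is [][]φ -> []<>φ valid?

(a), (c), (d)

This is the axiom for a generalized confluence (Geach) condition; its first-order frame correspondent is forall x forall z (xRz -> exists w (x R^2 w & zRw)).
(a): condition met.
(b): fails — oRn but no w with oR²w and nRw.
(c): condition met.
(d): condition met.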